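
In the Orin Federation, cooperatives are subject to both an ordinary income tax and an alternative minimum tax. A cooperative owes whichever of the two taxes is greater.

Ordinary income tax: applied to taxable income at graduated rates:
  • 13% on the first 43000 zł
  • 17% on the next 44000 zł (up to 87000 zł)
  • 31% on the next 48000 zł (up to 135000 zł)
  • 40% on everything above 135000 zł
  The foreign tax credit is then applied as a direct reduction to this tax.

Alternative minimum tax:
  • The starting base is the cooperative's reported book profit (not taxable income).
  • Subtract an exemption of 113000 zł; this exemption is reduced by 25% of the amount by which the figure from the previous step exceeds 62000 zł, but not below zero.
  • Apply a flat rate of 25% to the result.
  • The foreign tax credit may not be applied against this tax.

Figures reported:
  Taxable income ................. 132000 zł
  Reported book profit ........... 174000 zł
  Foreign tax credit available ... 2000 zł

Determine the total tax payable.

25020 zł

Alternative minimum tax:
  Base (reported book profit): 174000 zł
  Exemption: 113000 zł − 25% × (174000 zł − 62000 zł) = 113000 zł − 28000 zł = 85000 zł
  Base: 174000 zł − 85000 zł = 89000 zł
  89000 zł × 25% = 22250 zł

Ordinary income tax:
  43000 zł × 13% = 5590 zł
  44000 zł × 17% = 7480 zł
  45000 zł × 31% = 13950 zł
  → 27020 zł
  Less foreign tax credit 2000 zł → 25020 zł

25020 zł > 22250 zł, so the ordinary income tax governs.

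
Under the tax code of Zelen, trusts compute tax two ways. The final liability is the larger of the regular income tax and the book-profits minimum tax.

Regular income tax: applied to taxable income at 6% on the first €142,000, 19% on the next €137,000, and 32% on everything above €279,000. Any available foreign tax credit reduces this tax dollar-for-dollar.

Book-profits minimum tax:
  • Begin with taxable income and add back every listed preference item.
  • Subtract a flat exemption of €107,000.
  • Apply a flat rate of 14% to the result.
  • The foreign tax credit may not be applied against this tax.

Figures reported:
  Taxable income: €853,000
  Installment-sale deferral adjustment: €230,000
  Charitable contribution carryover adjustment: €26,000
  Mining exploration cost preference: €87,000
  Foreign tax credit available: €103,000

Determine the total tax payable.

€152,460

Book-profits minimum tax:
  Adjusted income: €853,000 + €230,000 + €26,000 + €87,000 = €1,196,000
  Less exemption €107,000 → base €1,089,000
  €1,089,000 × 14% = €152,460

Regular income tax:
  €142,000 × 6% = €8,520
  €137,000 × 19% = €26,030
  €574,000 × 32% = €183,680
  → €218,230
  Less foreign tax credit €103,000 → €115,230

€152,460 > €115,230, so the book-profits minimum tax is the binding amount.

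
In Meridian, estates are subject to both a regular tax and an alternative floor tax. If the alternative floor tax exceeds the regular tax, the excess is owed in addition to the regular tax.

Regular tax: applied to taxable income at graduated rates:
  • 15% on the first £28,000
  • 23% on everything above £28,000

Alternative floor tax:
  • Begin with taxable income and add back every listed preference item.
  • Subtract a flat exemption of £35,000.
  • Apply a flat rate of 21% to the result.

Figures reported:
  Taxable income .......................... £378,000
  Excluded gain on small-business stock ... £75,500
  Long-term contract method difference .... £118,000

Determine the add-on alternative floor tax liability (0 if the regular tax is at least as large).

£27,965

Alternative floor tax:
  Adjusted income: £378,000 + £75,500 + £118,000 = £571,500
  Less exemption £35,000 → base £536,500
  £536,500 × 21% = £112,665

Regular tax:
  £28,000 × 15% = £4,200
  £350,000 × 23% = £80,500
  → £84,700

Excess of alternative floor tax over regular tax: £112,665 − £84,700 = £27,965.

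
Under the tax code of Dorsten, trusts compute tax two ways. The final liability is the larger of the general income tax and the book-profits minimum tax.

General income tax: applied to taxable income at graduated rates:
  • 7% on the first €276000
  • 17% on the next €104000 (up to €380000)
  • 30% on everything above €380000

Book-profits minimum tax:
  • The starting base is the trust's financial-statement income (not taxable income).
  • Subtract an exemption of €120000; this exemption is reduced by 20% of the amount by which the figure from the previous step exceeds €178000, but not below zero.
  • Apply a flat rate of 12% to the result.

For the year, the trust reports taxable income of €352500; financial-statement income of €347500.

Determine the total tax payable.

€32325

General income tax:
  €276000 × 7% = €19320
  €76500 × 17% = €13005
  → €32325

Book-profits minimum tax:
  Base (financial-statement income): €347500
  Exemption: €120000 − 20% × (€347500 − €178000) = €120000 − €33900 = €86100
  Base: €347500 − €86100 = €261400
  €261400 × 12% = €31368

€32325 > €31368, so the general income tax governs.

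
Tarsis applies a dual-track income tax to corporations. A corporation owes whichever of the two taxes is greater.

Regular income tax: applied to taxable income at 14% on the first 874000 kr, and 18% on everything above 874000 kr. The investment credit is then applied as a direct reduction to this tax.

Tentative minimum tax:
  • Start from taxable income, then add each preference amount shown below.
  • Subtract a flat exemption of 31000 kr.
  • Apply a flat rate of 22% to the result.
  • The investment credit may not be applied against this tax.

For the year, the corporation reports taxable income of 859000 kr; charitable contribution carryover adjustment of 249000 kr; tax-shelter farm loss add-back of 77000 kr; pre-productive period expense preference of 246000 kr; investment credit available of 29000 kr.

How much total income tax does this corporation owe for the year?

Tentative minimum tax:
  Adjusted income: 859000 kr + 249000 kr + 77000 kr + 246000 kr = 1431000 kr
  Less exemption 31000 kr → base 1400000 kr
  1400000 kr × 22% = 308000 kr

Regular income tax:
  859000 kr × 14% = 120260 kr
  Less investment credit 29000 kr → 91260 kr

308000 kr > 91260 kr, so the tentative minimum tax is the binding amount.

308000 kr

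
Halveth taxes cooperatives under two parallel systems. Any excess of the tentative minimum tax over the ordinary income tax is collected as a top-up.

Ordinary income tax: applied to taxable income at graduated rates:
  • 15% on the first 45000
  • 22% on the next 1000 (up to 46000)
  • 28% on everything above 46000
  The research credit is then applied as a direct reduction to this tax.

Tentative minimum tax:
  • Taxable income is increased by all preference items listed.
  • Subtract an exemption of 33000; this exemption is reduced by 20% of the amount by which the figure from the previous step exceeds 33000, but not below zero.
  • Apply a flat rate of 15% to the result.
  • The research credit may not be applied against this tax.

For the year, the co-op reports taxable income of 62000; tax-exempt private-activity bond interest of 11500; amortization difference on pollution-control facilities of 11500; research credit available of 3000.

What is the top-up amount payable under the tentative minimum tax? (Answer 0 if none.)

Ordinary income tax:
  45000 × 15% = 6750
  1000 × 22% = 220
  16000 × 28% = 4480
  → 11450
  Less research credit 3000 → 8450

Tentative minimum tax:
  Adjusted income: 62000 + 11500 + 11500 = 85000
  Exemption: 33000 − 20% × (85000 − 33000) = 33000 − 10400 = 22600
  Base: 85000 − 22600 = 62400
  62400 × 15% = 9360

Excess of tentative minimum tax over ordinary income tax: 9360 − 8450 = 910.

910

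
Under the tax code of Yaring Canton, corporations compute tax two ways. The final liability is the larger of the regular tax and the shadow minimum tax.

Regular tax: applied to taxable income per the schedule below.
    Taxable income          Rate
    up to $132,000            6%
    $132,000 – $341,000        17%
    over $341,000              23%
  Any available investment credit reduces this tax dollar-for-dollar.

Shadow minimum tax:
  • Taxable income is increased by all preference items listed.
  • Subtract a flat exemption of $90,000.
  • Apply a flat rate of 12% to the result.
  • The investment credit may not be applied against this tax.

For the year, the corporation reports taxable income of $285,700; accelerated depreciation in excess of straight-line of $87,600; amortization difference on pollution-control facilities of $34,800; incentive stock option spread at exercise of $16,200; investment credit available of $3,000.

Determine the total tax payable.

$40,116

Regular tax:
  $132,000 × 6% = $7,920
  $153,700 × 17% = $26,129
  → $34,049
  Less investment credit $3,000 → $31,049

Shadow minimum tax:
  Adjusted income: $285,700 + $87,600 + $34,800 + $16,200 = $424,300
  Less exemption $90,000 → base $334,300
  $334,300 × 12% = $40,116

$40,116 > $31,049, so the shadow minimum tax is the binding amount.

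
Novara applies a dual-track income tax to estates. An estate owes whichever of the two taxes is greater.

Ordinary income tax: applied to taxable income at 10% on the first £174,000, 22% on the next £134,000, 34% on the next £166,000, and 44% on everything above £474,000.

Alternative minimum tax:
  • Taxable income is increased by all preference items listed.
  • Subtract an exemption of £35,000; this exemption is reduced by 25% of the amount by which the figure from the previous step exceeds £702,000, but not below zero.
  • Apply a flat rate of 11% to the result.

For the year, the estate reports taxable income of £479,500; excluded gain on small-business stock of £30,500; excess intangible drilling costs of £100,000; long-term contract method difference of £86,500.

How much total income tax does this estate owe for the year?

£105,740

Alternative minimum tax:
  Adjusted income: £479,500 + £30,500 + £100,000 + £86,500 = £696,500
  Exemption: £696,500 ≤ £702,000, so full £35,000 applies
  Base: £696,500 − £35,000 = £661,500
  £661,500 × 11% = £72,765

Ordinary income tax:
  £174,000 × 10% = £17,400
  £134,000 × 22% = £29,480
  £166,000 × 34% = £56,440
  £5,500 × 44% = £2,420
  → £105,740

£105,740 > £72,765, so the ordinary income tax governs.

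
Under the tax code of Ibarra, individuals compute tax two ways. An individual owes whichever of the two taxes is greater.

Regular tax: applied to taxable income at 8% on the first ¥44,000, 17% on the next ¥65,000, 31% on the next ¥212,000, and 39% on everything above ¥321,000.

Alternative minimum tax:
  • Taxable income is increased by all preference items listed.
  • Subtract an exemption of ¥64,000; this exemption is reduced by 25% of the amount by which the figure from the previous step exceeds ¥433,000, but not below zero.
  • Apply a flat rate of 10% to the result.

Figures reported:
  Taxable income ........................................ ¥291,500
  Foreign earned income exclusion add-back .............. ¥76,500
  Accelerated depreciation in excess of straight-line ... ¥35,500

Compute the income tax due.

Alternative minimum tax:
  Adjusted income: ¥291,500 + ¥76,500 + ¥35,500 = ¥403,500
  Exemption: ¥403,500 ≤ ¥433,000, so full ¥64,000 applies
  Base: ¥403,500 − ¥64,000 = ¥339,500
  ¥339,500 × 10% = ¥33,950

Regular tax:
  ¥44,000 × 8% = ¥3,520
  ¥65,000 × 17% = ¥11,050
  ¥182,500 × 31% = ¥56,575
  → ¥71,145

¥71,145 > ¥33,950, so the regular tax governs.

¥71,145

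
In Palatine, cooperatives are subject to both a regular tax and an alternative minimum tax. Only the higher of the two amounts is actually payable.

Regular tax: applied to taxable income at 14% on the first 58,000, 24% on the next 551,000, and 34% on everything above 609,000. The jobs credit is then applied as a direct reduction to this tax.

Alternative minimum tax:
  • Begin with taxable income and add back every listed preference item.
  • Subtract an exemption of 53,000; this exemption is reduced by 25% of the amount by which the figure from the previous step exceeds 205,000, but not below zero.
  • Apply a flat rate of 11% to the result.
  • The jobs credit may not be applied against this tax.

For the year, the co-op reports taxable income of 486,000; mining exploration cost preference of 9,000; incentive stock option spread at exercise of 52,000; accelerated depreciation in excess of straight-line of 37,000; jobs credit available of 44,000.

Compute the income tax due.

Regular tax:
  58,000 × 14% = 8,120
  428,000 × 24% = 102,720
  → 110,840
  Less jobs credit 44,000 → 66,840

Alternative minimum tax:
  Adjusted income: 486,000 + 9,000 + 52,000 + 37,000 = 584,000
  Exemption: 25% × (584,000 − 205,000) = 94,750 ≥ 53,000, so the exemption is fully phased out
  Base: 584,000 − 0 = 584,000
  584,000 × 11% = 64,240

66,840 > 64,240, so the regular tax governs.

66,840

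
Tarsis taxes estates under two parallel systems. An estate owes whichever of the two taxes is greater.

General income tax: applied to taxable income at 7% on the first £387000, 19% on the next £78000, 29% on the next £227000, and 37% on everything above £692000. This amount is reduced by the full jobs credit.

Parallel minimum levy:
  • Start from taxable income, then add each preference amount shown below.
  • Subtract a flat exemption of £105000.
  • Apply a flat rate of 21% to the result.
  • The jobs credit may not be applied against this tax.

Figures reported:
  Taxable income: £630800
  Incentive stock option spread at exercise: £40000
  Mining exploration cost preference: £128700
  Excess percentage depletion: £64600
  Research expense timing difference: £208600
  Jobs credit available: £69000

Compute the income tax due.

General income tax:
  £387000 × 7% = £27090
  £78000 × 19% = £14820
  £165800 × 29% = £48082
  → £89992
  Less jobs credit £69000 → £20992

Parallel minimum levy:
  Adjusted income: £630800 + £40000 + £128700 + £64600 + £208600 = £1072700
  Less exemption £105000 → base £967700
  £967700 × 21% = £203217

£203217 > £20992, so the parallel minimum levy is the binding amount.

£203217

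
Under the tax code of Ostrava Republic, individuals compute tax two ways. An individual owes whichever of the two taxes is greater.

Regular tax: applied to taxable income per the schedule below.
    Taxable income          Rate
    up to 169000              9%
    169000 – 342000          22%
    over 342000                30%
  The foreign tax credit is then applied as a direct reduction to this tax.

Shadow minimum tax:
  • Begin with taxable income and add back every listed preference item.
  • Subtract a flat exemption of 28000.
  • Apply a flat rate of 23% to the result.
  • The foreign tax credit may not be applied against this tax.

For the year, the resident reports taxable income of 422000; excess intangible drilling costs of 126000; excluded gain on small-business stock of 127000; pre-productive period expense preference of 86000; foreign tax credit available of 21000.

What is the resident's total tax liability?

168590

Regular tax:
  169000 × 9% = 15210
  173000 × 22% = 38060
  80000 × 30% = 24000
  → 77270
  Less foreign tax credit 21000 → 56270

Shadow minimum tax:
  Adjusted income: 422000 + 126000 + 127000 + 86000 = 761000
  Less exemption 28000 → base 733000
  733000 × 23% = 168590

168590 > 56270, so the shadow minimum tax is the binding amount.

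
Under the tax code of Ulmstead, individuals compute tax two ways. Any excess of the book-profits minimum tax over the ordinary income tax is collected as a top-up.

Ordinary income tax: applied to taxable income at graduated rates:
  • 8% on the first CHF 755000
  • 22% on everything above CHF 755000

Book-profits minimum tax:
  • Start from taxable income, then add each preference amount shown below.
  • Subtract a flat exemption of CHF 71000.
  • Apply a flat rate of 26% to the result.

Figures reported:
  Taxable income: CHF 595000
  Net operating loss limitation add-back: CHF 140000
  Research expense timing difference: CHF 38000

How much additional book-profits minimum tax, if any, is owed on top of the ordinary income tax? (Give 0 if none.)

Ordinary income tax:
  CHF 595000 × 8% = CHF 47600

Book-profits minimum tax:
  Adjusted income: CHF 595000 + CHF 140000 + CHF 38000 = CHF 773000
  Less exemption CHF 71000 → base CHF 702000
  CHF 702000 × 26% = CHF 182520

Excess of book-profits minimum tax over ordinary income tax: CHF 182520 − CHF 47600 = CHF 134920.

CHF 134920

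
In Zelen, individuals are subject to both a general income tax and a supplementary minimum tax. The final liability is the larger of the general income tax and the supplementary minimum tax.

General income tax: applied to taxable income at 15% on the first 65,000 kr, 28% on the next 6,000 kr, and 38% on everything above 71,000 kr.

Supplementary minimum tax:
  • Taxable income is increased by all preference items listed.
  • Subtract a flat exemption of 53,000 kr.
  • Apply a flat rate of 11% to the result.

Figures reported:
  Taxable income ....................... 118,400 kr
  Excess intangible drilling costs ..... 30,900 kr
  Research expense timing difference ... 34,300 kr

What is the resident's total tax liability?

General income tax:
  65,000 kr × 15% = 9,750 kr
  6,000 kr × 28% = 1,680 kr
  47,400 kr × 38% = 18,012 kr
  → 29,442 kr

Supplementary minimum tax:
  Adjusted income: 118,400 kr + 30,900 kr + 34,300 kr = 183,600 kr
  Less exemption 53,000 kr → base 130,600 kr
  130,600 kr × 11% = 14,366 kr

29,442 kr > 14,366 kr, so the general income tax governs.

29,442 kr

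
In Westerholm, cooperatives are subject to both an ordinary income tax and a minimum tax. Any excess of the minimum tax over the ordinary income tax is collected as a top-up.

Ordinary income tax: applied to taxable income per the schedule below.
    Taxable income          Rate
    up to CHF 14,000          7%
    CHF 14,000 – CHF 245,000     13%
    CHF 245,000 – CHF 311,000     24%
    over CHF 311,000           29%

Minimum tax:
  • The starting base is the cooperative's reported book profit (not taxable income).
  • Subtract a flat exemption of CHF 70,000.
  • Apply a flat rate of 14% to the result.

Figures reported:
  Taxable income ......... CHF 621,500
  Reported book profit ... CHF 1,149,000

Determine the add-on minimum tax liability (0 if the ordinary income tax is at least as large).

CHF 14,165

Minimum tax:
  Base (reported book profit): CHF 1,149,000
  Less exemption CHF 70,000 → base CHF 1,079,000
  CHF 1,079,000 × 14% = CHF 151,060

Ordinary income tax:
  CHF 14,000 × 7% = CHF 980
  CHF 231,000 × 13% = CHF 30,030
  CHF 66,000 × 24% = CHF 15,840
  CHF 310,500 × 29% = CHF 90,045
  → CHF 136,895

Excess of minimum tax over ordinary income tax: CHF 151,060 − CHF 136,895 = CHF 14,165.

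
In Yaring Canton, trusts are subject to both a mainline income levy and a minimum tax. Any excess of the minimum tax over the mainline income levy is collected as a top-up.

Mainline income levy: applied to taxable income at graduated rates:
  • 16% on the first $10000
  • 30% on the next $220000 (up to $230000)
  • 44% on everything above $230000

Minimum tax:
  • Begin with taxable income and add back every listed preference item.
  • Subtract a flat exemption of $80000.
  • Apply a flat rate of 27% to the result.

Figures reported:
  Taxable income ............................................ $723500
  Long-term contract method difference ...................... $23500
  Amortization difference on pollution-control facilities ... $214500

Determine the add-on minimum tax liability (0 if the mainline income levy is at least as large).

Mainline income levy:
  $10000 × 16% = $1600
  $220000 × 30% = $66000
  $493500 × 44% = $217140
  → $284740

Minimum tax:
  Adjusted income: $723500 + $23500 + $214500 = $961500
  Less exemption $80000 → base $881500
  $881500 × 27% = $238005

$238005 ≤ $284740, so no add-on is due.

$0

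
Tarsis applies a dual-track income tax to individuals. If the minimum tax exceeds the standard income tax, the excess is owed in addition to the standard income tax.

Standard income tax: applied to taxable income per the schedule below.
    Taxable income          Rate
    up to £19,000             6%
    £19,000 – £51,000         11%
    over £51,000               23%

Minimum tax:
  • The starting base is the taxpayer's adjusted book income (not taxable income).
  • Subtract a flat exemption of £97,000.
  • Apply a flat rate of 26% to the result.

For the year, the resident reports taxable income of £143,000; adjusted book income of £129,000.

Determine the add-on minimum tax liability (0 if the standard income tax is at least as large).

Minimum tax:
  Base (adjusted book income): £129,000
  Less exemption £97,000 → base £32,000
  £32,000 × 26% = £8,320

Standard income tax:
  £19,000 × 6% = £1,140
  £32,000 × 11% = £3,520
  £92,000 × 23% = £21,160
  → £25,820

£8,320 ≤ £25,820, so no add-on is due.

£0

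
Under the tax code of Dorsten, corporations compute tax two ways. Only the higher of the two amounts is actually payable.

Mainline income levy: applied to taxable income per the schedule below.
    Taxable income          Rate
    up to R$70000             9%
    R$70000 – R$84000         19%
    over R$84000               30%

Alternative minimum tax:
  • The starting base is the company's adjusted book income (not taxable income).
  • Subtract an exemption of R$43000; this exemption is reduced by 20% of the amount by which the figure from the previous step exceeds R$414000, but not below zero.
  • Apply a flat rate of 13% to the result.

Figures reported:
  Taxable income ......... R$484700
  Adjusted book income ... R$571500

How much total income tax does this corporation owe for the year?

Alternative minimum tax:
  Base (adjusted book income): R$571500
  Exemption: R$43000 − 20% × (R$571500 − R$414000) = R$43000 − R$31500 = R$11500
  Base: R$571500 − R$11500 = R$560000
  R$560000 × 13% = R$72800

Mainline income levy:
  R$70000 × 9% = R$6300
  R$14000 × 19% = R$2660
  R$400700 × 30% = R$120210
  → R$129170

R$129170 > R$72800, so the mainline income levy governs.

R$129170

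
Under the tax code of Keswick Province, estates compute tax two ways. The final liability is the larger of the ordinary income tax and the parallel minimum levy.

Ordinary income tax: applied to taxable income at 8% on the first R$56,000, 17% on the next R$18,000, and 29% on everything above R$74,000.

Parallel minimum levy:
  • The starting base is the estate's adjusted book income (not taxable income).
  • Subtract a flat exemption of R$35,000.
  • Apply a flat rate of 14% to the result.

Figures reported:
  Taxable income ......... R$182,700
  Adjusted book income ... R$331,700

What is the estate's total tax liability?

Ordinary income tax:
  R$56,000 × 8% = R$4,480
  R$18,000 × 17% = R$3,060
  R$108,700 × 29% = R$31,523
  → R$39,063

Parallel minimum levy:
  Base (adjusted book income): R$331,700
  Less exemption R$35,000 → base R$296,700
  R$296,700 × 14% = R$41,538

R$41,538 > R$39,063, so the parallel minimum levy is the binding amount.

R$41,538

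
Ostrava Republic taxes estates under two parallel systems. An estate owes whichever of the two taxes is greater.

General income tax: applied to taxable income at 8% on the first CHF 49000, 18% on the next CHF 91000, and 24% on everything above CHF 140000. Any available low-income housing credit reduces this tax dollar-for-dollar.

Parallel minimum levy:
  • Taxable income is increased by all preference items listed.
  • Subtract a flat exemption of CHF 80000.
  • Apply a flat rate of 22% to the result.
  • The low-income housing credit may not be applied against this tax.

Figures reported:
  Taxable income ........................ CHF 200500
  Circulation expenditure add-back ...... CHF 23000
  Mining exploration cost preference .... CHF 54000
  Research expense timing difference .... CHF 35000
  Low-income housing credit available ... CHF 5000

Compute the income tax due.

General income tax:
  CHF 49000 × 8% = CHF 3920
  CHF 91000 × 18% = CHF 16380
  CHF 60500 × 24% = CHF 14520
  → CHF 34820
  Less low-income housing credit CHF 5000 → CHF 29820

Parallel minimum levy:
  Adjusted income: CHF 200500 + CHF 23000 + CHF 54000 + CHF 35000 = CHF 312500
  Less exemption CHF 80000 → base CHF 232500
  CHF 232500 × 22% = CHF 51150

CHF 51150 > CHF 29820, so the parallel minimum levy is the binding amount.

CHF 51150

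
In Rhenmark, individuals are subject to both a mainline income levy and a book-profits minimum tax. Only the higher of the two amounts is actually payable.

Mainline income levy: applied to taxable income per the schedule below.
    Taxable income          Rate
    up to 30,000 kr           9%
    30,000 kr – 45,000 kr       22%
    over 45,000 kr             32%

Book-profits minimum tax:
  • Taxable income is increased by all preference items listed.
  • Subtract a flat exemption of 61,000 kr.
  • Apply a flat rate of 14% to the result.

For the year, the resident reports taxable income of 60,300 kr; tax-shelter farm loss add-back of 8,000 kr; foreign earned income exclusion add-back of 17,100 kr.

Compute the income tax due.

Book-profits minimum tax:
  Adjusted income: 60,300 kr + 8,000 kr + 17,100 kr = 85,400 kr
  Less exemption 61,000 kr → base 24,400 kr
  24,400 kr × 14% = 3,416 kr

Mainline income levy:
  30,000 kr × 9% = 2,700 kr
  15,000 kr × 22% = 3,300 kr
  15,300 kr × 32% = 4,896 kr
  → 10,896 kr

10,896 kr > 3,416 kr, so the mainline income levy governs.

10,896 kr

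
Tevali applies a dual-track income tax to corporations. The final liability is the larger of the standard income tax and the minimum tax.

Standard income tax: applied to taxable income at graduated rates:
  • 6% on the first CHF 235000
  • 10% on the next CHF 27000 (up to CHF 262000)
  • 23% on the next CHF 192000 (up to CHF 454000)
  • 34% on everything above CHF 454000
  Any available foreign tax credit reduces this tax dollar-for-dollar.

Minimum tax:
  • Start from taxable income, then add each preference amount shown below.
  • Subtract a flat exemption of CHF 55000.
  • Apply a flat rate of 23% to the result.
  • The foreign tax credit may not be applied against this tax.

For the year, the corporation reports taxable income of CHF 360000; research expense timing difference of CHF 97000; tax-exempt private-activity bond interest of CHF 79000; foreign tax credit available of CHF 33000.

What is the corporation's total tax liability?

CHF 110630

Minimum tax:
  Adjusted income: CHF 360000 + CHF 97000 + CHF 79000 = CHF 536000
  Less exemption CHF 55000 → base CHF 481000
  CHF 481000 × 23% = CHF 110630

Standard income tax:
  CHF 235000 × 6% = CHF 14100
  CHF 27000 × 10% = CHF 2700
  CHF 98000 × 23% = CHF 22540
  → CHF 39340
  Less foreign tax credit CHF 33000 → CHF 6340

CHF 110630 > CHF 6340, so the minimum tax is the binding amount.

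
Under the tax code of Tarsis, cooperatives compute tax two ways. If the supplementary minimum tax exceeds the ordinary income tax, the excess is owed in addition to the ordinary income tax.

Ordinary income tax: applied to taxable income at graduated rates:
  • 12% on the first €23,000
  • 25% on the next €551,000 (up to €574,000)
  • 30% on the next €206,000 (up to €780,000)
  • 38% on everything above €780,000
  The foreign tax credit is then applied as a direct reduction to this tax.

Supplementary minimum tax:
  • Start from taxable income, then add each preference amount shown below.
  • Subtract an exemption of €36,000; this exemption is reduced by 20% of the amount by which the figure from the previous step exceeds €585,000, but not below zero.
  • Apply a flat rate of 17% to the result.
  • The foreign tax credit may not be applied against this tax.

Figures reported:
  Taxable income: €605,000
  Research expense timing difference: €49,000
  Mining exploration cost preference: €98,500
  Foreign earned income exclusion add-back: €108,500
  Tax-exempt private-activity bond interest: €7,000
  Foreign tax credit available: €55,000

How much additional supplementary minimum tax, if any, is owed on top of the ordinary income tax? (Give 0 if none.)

Supplementary minimum tax:
  Adjusted income: €605,000 + €49,000 + €98,500 + €108,500 + €7,000 = €868,000
  Exemption: 20% × (€868,000 − €585,000) = €56,600 ≥ €36,000, so the exemption is fully phased out
  Base: €868,000 − €0 = €868,000
  €868,000 × 17% = €147,560

Ordinary income tax:
  €23,000 × 12% = €2,760
  €551,000 × 25% = €137,750
  €31,000 × 30% = €9,300
  → €149,810
  Less foreign tax credit €55,000 → €94,810

Excess of supplementary minimum tax over ordinary income tax: €147,560 − €94,810 = €52,750.

€52,750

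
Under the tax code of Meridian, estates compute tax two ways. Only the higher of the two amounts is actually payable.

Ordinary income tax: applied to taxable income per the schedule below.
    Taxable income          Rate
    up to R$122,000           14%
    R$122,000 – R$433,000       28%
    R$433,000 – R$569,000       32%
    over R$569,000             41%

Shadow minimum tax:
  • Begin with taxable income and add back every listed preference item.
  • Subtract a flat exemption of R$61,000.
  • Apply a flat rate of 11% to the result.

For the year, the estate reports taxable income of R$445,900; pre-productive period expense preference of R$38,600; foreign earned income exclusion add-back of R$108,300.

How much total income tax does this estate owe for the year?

R$108,288

Ordinary income tax:
  R$122,000 × 14% = R$17,080
  R$311,000 × 28% = R$87,080
  R$12,900 × 32% = R$4,128
  → R$108,288

Shadow minimum tax:
  Adjusted income: R$445,900 + R$38,600 + R$108,300 = R$592,800
  Less exemption R$61,000 → base R$531,800
  R$531,800 × 11% = R$58,498

R$108,288 > R$58,498, so the ordinary income tax governs.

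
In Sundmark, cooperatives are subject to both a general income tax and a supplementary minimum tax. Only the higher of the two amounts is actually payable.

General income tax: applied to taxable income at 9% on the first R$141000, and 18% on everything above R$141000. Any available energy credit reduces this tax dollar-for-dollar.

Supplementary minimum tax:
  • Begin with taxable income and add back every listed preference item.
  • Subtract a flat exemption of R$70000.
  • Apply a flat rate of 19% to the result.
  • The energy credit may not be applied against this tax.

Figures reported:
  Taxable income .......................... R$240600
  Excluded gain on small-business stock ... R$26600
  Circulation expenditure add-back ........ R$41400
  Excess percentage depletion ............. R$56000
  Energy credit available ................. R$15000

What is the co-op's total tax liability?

R$55974

General income tax:
  R$141000 × 9% = R$12690
  R$99600 × 18% = R$17928
  → R$30618
  Less energy credit R$15000 → R$15618

Supplementary minimum tax:
  Adjusted income: R$240600 + R$26600 + R$41400 + R$56000 = R$364600
  Less exemption R$70000 → base R$294600
  R$294600 × 19% = R$55974

R$55974 > R$15618, so the supplementary minimum tax is the binding amount.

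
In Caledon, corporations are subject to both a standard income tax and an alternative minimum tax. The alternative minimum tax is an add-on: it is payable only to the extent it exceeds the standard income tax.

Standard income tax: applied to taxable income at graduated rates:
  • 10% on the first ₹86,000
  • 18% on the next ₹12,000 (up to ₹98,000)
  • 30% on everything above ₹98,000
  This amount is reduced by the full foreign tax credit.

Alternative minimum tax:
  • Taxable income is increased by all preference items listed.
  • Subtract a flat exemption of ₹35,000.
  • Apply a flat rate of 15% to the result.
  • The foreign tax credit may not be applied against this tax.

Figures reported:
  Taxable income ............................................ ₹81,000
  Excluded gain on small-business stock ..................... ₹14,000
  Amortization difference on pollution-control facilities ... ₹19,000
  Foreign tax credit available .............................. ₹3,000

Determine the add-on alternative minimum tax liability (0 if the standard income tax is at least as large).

₹6,750

Alternative minimum tax:
  Adjusted income: ₹81,000 + ₹14,000 + ₹19,000 = ₹114,000
  Less exemption ₹35,000 → base ₹79,000
  ₹79,000 × 15% = ₹11,850

Standard income tax:
  ₹81,000 × 10% = ₹8,100
  Less foreign tax credit ₹3,000 → ₹5,100

Excess of alternative minimum tax over standard income tax: ₹11,850 − ₹5,100 = ₹6,750.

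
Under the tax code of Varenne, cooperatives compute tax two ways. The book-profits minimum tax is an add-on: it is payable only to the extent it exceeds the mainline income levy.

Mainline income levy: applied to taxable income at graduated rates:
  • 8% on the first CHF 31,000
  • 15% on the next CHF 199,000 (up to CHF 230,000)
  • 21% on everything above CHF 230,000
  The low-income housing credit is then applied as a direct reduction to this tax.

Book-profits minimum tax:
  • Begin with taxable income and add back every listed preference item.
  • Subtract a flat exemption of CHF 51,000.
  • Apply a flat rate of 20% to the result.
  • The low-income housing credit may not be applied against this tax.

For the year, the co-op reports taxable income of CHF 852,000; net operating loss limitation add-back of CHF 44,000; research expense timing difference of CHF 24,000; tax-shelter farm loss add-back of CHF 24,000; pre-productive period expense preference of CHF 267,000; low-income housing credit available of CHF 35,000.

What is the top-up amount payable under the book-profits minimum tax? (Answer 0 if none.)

CHF 104,050

Book-profits minimum tax:
  Adjusted income: CHF 852,000 + CHF 44,000 + CHF 24,000 + CHF 24,000 + CHF 267,000 = CHF 1,211,000
  Less exemption CHF 51,000 → base CHF 1,160,000
  CHF 1,160,000 × 20% = CHF 232,000

Mainline income levy:
  CHF 31,000 × 8% = CHF 2,480
  CHF 199,000 × 15% = CHF 29,850
  CHF 622,000 × 21% = CHF 130,620
  → CHF 162,950
  Less low-income housing credit CHF 35,000 → CHF 127,950

Excess of book-profits minimum tax over mainline income levy: CHF 232,000 − CHF 127,950 = CHF 104,050.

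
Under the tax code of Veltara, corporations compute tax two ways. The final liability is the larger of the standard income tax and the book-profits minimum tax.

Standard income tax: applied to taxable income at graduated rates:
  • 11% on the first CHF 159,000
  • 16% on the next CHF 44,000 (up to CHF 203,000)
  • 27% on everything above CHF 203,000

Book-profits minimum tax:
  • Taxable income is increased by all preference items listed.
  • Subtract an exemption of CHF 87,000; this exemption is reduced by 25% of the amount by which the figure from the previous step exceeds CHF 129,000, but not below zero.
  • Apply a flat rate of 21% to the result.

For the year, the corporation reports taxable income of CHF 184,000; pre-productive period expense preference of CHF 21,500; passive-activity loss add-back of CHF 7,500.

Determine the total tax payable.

Book-profits minimum tax:
  Adjusted income: CHF 184,000 + CHF 21,500 + CHF 7,500 = CHF 213,000
  Exemption: CHF 87,000 − 25% × (CHF 213,000 − CHF 129,000) = CHF 87,000 − CHF 21,000 = CHF 66,000
  Base: CHF 213,000 − CHF 66,000 = CHF 147,000
  CHF 147,000 × 21% = CHF 30,870

Standard income tax:
  CHF 159,000 × 11% = CHF 17,490
  CHF 25,000 × 16% = CHF 4,000
  → CHF 21,490

CHF 30,870 > CHF 21,490, so the book-profits minimum tax is the binding amount.

CHF 30,870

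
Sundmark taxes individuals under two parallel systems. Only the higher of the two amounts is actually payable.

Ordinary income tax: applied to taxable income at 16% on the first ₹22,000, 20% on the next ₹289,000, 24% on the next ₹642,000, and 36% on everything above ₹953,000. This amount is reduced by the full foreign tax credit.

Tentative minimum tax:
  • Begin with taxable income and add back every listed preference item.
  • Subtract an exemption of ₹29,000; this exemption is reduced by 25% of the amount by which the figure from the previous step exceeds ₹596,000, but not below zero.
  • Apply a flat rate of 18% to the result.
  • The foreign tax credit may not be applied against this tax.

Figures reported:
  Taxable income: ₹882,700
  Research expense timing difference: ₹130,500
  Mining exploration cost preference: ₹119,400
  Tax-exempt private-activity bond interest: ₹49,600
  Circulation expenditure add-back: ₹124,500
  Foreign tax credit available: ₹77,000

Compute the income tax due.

₹235,206

Ordinary income tax:
  ₹22,000 × 16% = ₹3,520
  ₹289,000 × 20% = ₹57,800
  ₹571,700 × 24% = ₹137,208
  → ₹198,528
  Less foreign tax credit ₹77,000 → ₹121,528

Tentative minimum tax:
  Adjusted income: ₹882,700 + ₹130,500 + ₹119,400 + ₹49,600 + ₹124,500 = ₹1,306,700
  Exemption: 25% × (₹1,306,700 − ₹596,000) = ₹177,675 ≥ ₹29,000, so the exemption is fully phased out
  Base: ₹1,306,700 − ₹0 = ₹1,306,700
  ₹1,306,700 × 18% = ₹235,206

₹235,206 > ₹121,528, so the tentative minimum tax is the binding amount.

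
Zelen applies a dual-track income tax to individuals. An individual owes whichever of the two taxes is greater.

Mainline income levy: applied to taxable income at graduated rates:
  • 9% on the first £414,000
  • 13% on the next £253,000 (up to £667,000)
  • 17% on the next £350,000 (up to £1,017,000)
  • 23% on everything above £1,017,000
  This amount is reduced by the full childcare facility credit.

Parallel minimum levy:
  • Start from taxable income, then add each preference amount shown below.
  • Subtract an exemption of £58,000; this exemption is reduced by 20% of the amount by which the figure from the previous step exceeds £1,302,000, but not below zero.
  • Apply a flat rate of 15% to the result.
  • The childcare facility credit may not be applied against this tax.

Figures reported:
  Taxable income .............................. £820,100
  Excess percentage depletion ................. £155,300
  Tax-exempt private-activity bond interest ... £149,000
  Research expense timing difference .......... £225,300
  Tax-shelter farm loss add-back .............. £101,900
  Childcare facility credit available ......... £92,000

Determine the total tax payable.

Parallel minimum levy:
  Adjusted income: £820,100 + £155,300 + £149,000 + £225,300 + £101,900 = £1,451,600
  Exemption: £58,000 − 20% × (£1,451,600 − £1,302,000) = £58,000 − £29,920 = £28,080
  Base: £1,451,600 − £28,080 = £1,423,520
  £1,423,520 × 15% = £213,528

Mainline income levy:
  £414,000 × 9% = £37,260
  £253,000 × 13% = £32,890
  £153,100 × 17% = £26,027
  → £96,177
  Less childcare facility credit £92,000 → £4,177

£213,528 > £4,177, so the parallel minimum levy is the binding amount.

£213,528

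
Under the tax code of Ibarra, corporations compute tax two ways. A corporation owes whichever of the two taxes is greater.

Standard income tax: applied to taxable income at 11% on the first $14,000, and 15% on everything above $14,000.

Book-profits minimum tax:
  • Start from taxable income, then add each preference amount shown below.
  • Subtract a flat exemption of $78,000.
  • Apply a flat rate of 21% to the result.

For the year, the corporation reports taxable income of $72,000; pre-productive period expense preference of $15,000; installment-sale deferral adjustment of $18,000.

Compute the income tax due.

Standard income tax:
  $14,000 × 11% = $1,540
  $58,000 × 15% = $8,700
  → $10,240

Book-profits minimum tax:
  Adjusted income: $72,000 + $15,000 + $18,000 = $105,000
  Less exemption $78,000 → base $27,000
  $27,000 × 21% = $5,670

$10,240 > $5,670, so the standard income tax governs.

$10,240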